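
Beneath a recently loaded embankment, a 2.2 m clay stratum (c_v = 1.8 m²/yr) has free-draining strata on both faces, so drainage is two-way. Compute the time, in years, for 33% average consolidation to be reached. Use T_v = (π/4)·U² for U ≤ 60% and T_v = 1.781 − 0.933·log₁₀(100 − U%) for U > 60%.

t ≈ 0.0575 years

Drainage path length: H_d = H/2 = 1.1 m (double drainage).
U ≤ 60%: T_v = (π/4)·U² = (π/4)×0.33² = 0.08553.
t = T_v·H_d²/c_v = 0.08553×1.1²/1.8 = 0.0575 years.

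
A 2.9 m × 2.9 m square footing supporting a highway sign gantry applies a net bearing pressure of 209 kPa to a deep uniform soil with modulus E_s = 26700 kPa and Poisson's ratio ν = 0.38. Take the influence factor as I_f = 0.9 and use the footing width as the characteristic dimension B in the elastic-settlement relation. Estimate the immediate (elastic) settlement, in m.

S_e ≈ 0.0175 m

Immediate (elastic) settlement: S_e = q·B·(1−ν²)/E_s · I_f.
S_e = 209 × 2.9 × (1 − 0.38²) / 26700 × 0.9
    = 209 × 2.9 × 0.8556 / 26700 × 0.9
    = 0.01748 m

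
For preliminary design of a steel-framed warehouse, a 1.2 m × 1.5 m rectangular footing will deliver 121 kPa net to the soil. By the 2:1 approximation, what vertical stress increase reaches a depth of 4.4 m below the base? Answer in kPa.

By the 2:1 method the load spreads at 1 horizontal : 2 vertical, so at depth z the loaded area has grown by z in each plan dimension:
Δσ = qBL/((B+z)(L+z)) = 121×1.2×1.5/((1.2+4.4)(1.5+4.4)) = 6.592 kPa

Δσ_z ≈ 6.59 kPa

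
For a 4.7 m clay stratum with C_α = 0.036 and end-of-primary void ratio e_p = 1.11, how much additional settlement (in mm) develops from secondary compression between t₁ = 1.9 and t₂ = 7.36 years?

Secondary compression: S_s = C_α·H/(1+e_p)·log₁₀(t₂/t₁)
S_s = 0.036×4.7/(1+1.11)×log₁₀(7.36/1.9)
    = 0.08019 × 0.5881 = 0.04716 m

S_s ≈ 47.2 mm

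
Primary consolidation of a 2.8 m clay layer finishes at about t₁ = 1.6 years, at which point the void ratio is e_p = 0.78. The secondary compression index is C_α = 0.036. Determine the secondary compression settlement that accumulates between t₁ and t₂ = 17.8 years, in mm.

Secondary compression: S_s = C_α·H/(1+e_p)·log₁₀(t₂/t₁)
S_s = 0.036×2.8/(1+0.78)×log₁₀(17.8/1.6)
    = 0.05663 × 1.046 = 0.05925 m

S_s ≈ 59.3 mm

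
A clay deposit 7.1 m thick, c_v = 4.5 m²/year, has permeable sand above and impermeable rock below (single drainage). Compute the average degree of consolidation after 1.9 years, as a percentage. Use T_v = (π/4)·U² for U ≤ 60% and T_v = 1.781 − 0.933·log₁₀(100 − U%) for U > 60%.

U ≈ 46.5 %

Drainage path length: H_d = H = 7.1 m (single drainage).
T_v = c_v·t/H_d² = 4.5×1.9/7.1² = 0.16961.
T_v = 0.16961 corresponds to the U ≤ 60% branch:
U = √(4T_v/π) = 0.4647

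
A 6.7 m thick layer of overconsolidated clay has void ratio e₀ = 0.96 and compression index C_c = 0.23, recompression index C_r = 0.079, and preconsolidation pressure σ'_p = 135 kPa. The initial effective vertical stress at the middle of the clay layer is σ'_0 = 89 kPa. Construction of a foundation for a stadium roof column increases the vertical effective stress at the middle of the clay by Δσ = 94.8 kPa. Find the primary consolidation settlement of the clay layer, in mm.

S_c ≈ 154 mm

Final effective stress: σ'_f = 89 + 94.8 = 183.8 kPa.
σ'_f = 183.8 > σ'_p = 135 kPa, so the stress path crosses the preconsolidation pressure — recompression up to σ'_p, then virgin compression beyond:
S_c = H/(1+e₀)·[C_r·log₁₀(σ'_p/σ'_0) + C_c·log₁₀(σ'_f/σ'_p)]
    = 6.7/1.96 × [0.079×log₁₀(135/89) + 0.23×log₁₀(183.8/135)]
    = 3.4184 × [0.014295 + 0.030823] = 0.1542 m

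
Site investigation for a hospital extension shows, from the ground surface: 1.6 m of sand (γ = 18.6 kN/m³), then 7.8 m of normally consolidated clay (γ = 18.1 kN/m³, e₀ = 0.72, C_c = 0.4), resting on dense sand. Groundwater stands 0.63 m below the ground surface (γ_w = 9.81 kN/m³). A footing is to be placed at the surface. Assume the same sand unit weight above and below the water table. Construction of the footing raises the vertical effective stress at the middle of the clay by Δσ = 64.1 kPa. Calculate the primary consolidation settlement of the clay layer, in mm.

S_c ≈ 628 mm

Mid-depth of clay below the ground surface: z = 1.6 + 7.8/2 = 5.5 m.
Total vertical stress at mid-clay: σ_v = 18.6×1.6 + 18.1×3.9 = 100.35 kPa.
Pore pressure: u = 9.81×(5.5 − 0.63) = 47.775 kPa.
Initial effective stress: σ'_0 = σ_v − u = 100.35 − 47.775 = 52.575 kPa.
Final effective stress: σ'_f = σ'_0 + Δσ = 52.575 + 64.1 = 116.67 kPa.
Normally consolidated clay, so the full stress increment lies on the virgin compression line:
S_c = C_c·H/(1+e₀)·log₁₀(σ'_f/σ'_0) = 0.4×7.8/(1+0.72)×log₁₀(116.67/52.575)
    = 1.814 × 0.34618 = 0.628 m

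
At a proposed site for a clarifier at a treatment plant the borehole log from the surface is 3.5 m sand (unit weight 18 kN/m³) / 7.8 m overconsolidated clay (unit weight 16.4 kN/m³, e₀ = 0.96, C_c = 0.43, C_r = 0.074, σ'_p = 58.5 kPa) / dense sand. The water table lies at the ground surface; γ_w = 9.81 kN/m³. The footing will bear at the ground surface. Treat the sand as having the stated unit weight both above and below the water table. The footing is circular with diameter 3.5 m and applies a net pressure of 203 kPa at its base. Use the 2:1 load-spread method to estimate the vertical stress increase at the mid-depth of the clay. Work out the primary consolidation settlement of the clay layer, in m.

S_c ≈ 0.197 m

Mid-depth of clay below the ground surface: z = 3.5 + 7.8/2 = 7.4 m.
Total vertical stress at mid-clay: σ_v = 18×3.5 + 16.4×3.9 = 126.96 kPa.
Pore pressure: u = 9.81×(7.4 − 0) = 72.594 kPa.
Initial effective stress: σ'_0 = σ_v − u = 126.96 − 72.594 = 54.366 kPa.
Stress increase at mid-clay by the 2:1 spreading method:
Δσ ≈ qD²/(D+z)² = 203×3.5²/(3.5+7.4)² = 20.93 kPa
Final effective stress: σ'_f = 54.366 + 20.93 = 75.296 kPa.
σ'_f = 75.296 > σ'_p = 58.5 kPa, so the stress path crosses the preconsolidation pressure — recompression up to σ'_p, then virgin compression beyond:
S_c = H/(1+e₀)·[C_r·log₁₀(σ'_p/σ'_0) + C_c·log₁₀(σ'_f/σ'_p)]
    = 7.8/1.96 × [0.074×log₁₀(58.5/54.366) + 0.43×log₁₀(75.296/58.5)]
    = 3.9796 × [0.0023553 + 0.047135] = 0.197 m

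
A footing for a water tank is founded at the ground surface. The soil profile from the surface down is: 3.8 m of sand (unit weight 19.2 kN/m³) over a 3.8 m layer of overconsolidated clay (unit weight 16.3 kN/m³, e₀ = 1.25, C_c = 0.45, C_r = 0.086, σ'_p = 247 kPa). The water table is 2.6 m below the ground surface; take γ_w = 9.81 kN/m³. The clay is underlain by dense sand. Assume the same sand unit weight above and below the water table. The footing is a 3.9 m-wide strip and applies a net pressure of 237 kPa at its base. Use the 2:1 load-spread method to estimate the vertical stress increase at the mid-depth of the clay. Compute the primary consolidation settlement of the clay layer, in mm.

S_c ≈ 52.8 mm

Mid-depth of clay below the ground surface: z = 3.8 + 3.8/2 = 5.7 m.
Total vertical stress at mid-clay: σ_v = 19.2×3.8 + 16.3×1.9 = 103.93 kPa.
Pore pressure: u = 9.81×(5.7 − 2.6) = 30.411 kPa.
Initial effective stress: σ'_0 = σ_v − u = 103.93 − 30.411 = 73.519 kPa.
Stress increase at mid-clay by the 2:1 spreading method:
Δσ = qB/(B+z) = 237×3.9/(3.9+5.7) = 96.281 kPa
Final effective stress: σ'_f = 73.519 + 96.281 = 169.8 kPa.
σ'_f = 169.8 ≤ σ'_p = 247 kPa, so the clay remains overconsolidated and only the recompression index applies:
S_c = C_r·H/(1+e₀)·log₁₀(σ'_f/σ'_0) = 0.086×3.8/2.25×log₁₀(169.8/73.519)
    = 0.14525 × 0.36354 = 0.0528 m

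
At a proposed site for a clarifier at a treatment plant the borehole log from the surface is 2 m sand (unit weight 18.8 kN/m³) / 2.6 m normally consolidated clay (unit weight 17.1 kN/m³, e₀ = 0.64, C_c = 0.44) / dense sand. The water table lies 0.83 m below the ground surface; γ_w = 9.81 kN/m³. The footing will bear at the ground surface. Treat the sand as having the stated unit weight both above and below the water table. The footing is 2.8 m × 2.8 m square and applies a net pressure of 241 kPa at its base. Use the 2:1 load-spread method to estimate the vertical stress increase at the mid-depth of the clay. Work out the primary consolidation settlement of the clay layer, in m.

S_c ≈ 0.269 m

Mid-depth of clay below the ground surface: z = 2 + 2.6/2 = 3.3 m.
Total vertical stress at mid-clay: σ_v = 18.8×2 + 17.1×1.3 = 59.83 kPa.
Pore pressure: u = 9.81×(3.3 − 0.83) = 24.231 kPa.
Initial effective stress: σ'_0 = σ_v − u = 59.83 − 24.231 = 35.599 kPa.
Stress increase at mid-clay by the 2:1 spreading method:
Δσ = qBL/((B+z)(L+z)) = 241×2.8×2.8/((2.8+3.3)(2.8+3.3)) = 50.778 kPa
Final effective stress: σ'_f = σ'_0 + Δσ = 35.599 + 50.778 = 86.377 kPa.
Normally consolidated clay, so the full stress increment lies on the virgin compression line:
S_c = C_c·H/(1+e₀)·log₁₀(σ'_f/σ'_0) = 0.44×2.6/(1+0.64)×log₁₀(86.377/35.599)
    = 0.69756 × 0.38496 = 0.2685 m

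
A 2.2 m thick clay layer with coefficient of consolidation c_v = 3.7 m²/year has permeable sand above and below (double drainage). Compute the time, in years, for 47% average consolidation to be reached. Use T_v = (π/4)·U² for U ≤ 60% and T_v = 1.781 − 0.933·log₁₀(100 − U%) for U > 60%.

Drainage path length: H_d = H/2 = 1.1 m (double drainage).
U ≤ 60%: T_v = (π/4)·U² = (π/4)×0.47² = 0.17349.
t = T_v·H_d²/c_v = 0.17349×1.1²/3.7 = 0.05674 years.

t ≈ 0.0567 years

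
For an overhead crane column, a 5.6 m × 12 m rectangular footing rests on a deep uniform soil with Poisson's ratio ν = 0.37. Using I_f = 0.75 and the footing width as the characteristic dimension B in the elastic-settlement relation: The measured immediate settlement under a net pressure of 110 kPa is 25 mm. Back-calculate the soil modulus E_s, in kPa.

E_s ≈ 16000 kPa

S_e = q·B·(1−ν²)/E_s · I_f  ⇒  E_s = q·B·(1−ν²)·I_f / S_e.
E_s = 110 × 5.6 × 0.8631 × 0.75 / 0.025 = 15950 kPa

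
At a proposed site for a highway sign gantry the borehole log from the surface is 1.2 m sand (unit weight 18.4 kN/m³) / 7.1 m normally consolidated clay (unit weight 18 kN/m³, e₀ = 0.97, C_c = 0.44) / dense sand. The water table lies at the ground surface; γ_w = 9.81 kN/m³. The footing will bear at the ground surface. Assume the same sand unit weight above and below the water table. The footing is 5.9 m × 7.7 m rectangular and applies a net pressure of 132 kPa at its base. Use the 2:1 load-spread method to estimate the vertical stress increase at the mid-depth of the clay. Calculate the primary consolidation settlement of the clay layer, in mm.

S_c ≈ 527 mm

Mid-depth of clay below the ground surface: z = 1.2 + 7.1/2 = 4.75 m.
Total vertical stress at mid-clay: σ_v = 18.4×1.2 + 18×3.55 = 85.98 kPa.
Pore pressure: u = 9.81×(4.75 − 0) = 46.598 kPa.
Initial effective stress: σ'_0 = σ_v − u = 85.98 − 46.598 = 39.382 kPa.
Stress increase at mid-clay by the 2:1 spreading method:
Δσ = qBL/((B+z)(L+z)) = 132×5.9×7.7/((5.9+4.75)(7.7+4.75)) = 45.227 kPa
Final effective stress: σ'_f = σ'_0 + Δσ = 39.382 + 45.227 = 84.609 kPa.
Normally consolidated clay, so the full stress increment lies on the virgin compression line:
S_c = C_c·H/(1+e₀)·log₁₀(σ'_f/σ'_0) = 0.44×7.1/(1+0.97)×log₁₀(84.609/39.382)
    = 1.5858 × 0.33212 = 0.5267 m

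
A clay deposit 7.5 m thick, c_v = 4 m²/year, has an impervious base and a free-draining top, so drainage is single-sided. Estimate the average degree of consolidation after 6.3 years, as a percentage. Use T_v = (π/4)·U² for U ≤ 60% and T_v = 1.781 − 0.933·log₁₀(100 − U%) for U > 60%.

U ≈ 73.2 %

Drainage path length: H_d = H = 7.5 m (single drainage).
T_v = c_v·t/H_d² = 4×6.3/7.5² = 0.448.
T_v = 0.448 corresponds to the U > 60% branch:
U = 1 − 10^((1.781 − T_v)/0.933)/100 = 0.7316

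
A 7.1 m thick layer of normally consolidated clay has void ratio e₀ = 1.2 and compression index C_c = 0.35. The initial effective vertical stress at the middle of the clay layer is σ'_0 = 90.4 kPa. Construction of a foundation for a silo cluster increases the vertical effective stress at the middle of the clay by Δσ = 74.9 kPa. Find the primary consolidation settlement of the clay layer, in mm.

Final effective stress: σ'_f = σ'_0 + Δσ = 90.4 + 74.9 = 165.3 kPa.
Normally consolidated clay, so the full stress increment lies on the virgin compression line:
S_c = C_c·H/(1+e₀)·log₁₀(σ'_f/σ'_0) = 0.35×7.1/(1+1.2)×log₁₀(165.3/90.4)
    = 1.1295 × 0.2621 = 0.296 m

S_c ≈ 296 mm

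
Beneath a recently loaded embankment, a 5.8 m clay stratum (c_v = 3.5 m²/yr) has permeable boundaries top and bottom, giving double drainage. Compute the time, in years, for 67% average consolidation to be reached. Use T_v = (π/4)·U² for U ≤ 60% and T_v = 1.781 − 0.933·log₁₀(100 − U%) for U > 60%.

Drainage path length: H_d = H/2 = 2.9 m (double drainage).
U > 60%: T_v = 1.781 − 0.933·log₁₀(100 − 67) = 0.36423.
t = T_v·H_d²/c_v = 0.36423×2.9²/3.5 = 0.8752 years.

t ≈ 0.875 years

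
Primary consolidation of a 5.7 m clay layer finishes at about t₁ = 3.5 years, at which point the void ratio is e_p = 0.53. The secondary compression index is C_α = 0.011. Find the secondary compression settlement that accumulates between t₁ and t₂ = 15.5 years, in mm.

S_s ≈ 26.5 mm

Secondary compression: S_s = C_α·H/(1+e_p)·log₁₀(t₂/t₁)
S_s = 0.011×5.7/(1+0.53)×log₁₀(15.5/3.5)
    = 0.04098 × 0.6463 = 0.02648 m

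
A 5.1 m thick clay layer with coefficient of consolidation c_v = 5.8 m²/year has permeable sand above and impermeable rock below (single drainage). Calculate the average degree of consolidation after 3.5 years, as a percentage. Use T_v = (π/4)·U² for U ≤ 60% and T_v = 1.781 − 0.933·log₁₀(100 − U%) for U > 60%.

Drainage path length: H_d = H = 5.1 m (single drainage).
T_v = c_v·t/H_d² = 5.8×3.5/5.1² = 0.78047.
T_v = 0.78047 corresponds to the U > 60% branch:
U = 1 − 10^((1.781 − T_v)/0.933)/100 = 0.8819

U ≈ 88.2 %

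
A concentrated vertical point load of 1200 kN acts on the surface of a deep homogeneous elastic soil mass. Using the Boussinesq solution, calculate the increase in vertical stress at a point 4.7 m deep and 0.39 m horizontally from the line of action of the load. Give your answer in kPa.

Δσ_z ≈ 25.5 kPa

Boussinesq vertical stress below a point load on an elastic half-space:
Δσ_z = 3P/(2πz²) · [1 + (r/z)²]^(−5/2)
r/z = 0.39/4.7 = 0.082979; [1+(r/z)²]^(−5/2) = 0.98299.
Δσ_z = 3×1200/(2π×4.7²) × 0.98299 = 25.937 × 0.98299 = 25.5 kPa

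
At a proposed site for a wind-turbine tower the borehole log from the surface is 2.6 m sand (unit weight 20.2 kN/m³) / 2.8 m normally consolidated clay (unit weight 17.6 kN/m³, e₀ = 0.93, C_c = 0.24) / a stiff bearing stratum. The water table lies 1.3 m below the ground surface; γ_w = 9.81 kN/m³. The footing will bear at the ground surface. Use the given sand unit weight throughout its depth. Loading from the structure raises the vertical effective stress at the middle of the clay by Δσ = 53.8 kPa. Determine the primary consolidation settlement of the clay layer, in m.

Mid-depth of clay below the ground surface: z = 2.6 + 2.8/2 = 4 m.
Total vertical stress at mid-clay: σ_v = 20.2×2.6 + 17.6×1.4 = 77.16 kPa.
Pore pressure: u = 9.81×(4 − 1.3) = 26.487 kPa.
Initial effective stress: σ'_0 = σ_v − u = 77.16 − 26.487 = 50.673 kPa.
Final effective stress: σ'_f = σ'_0 + Δσ = 50.673 + 53.8 = 104.47 kPa.
Normally consolidated clay, so the full stress increment lies on the virgin compression line:
S_c = C_c·H/(1+e₀)·log₁₀(σ'_f/σ'_0) = 0.24×2.8/(1+0.93)×log₁₀(104.47/50.673)
    = 0.34819 × 0.31421 = 0.1094 m

S_c ≈ 0.109 m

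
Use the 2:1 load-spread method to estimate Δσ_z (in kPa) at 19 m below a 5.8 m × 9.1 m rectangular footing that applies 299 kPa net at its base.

Δσ_z ≈ 22.6 kPa

By the 2:1 method the load spreads at 1 horizontal : 2 vertical, so at depth z the loaded area has grown by z in each plan dimension:
Δσ = qBL/((B+z)(L+z)) = 299×5.8×9.1/((5.8+19)(9.1+19)) = 22.646 kPa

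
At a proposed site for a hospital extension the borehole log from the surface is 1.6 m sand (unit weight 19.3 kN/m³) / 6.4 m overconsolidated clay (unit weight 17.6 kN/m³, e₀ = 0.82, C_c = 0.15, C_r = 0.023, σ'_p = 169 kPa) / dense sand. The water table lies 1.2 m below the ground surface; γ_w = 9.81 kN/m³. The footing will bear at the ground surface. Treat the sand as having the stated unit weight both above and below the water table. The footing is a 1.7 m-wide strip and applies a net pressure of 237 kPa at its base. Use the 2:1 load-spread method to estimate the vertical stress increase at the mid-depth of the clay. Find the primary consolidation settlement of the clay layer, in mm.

Mid-depth of clay below the ground surface: z = 1.6 + 6.4/2 = 4.8 m.
Total vertical stress at mid-clay: σ_v = 19.3×1.6 + 17.6×3.2 = 87.2 kPa.
Pore pressure: u = 9.81×(4.8 − 1.2) = 35.316 kPa.
Initial effective stress: σ'_0 = σ_v − u = 87.2 − 35.316 = 51.884 kPa.
Stress increase at mid-clay by the 2:1 spreading method:
Δσ = qB/(B+z) = 237×1.7/(1.7+4.8) = 61.985 kPa
Final effective stress: σ'_f = 51.884 + 61.985 = 113.87 kPa.
σ'_f = 113.87 ≤ σ'_p = 169 kPa, so the clay remains overconsolidated and only the recompression index applies:
S_c = C_r·H/(1+e₀)·log₁₀(σ'_f/σ'_0) = 0.023×6.4/1.82×log₁₀(113.87/51.884)
    = 0.08088 × 0.34138 = 0.02761 m

S_c ≈ 27.6 mm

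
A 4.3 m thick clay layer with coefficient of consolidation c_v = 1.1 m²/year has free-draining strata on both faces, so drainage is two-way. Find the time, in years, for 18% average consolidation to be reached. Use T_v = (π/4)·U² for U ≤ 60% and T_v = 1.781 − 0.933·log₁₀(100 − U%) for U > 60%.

t ≈ 0.107 years

Drainage path length: H_d = H/2 = 2.15 m (double drainage).
U ≤ 60%: T_v = (π/4)·U² = (π/4)×0.18² = 0.025447.
t = T_v·H_d²/c_v = 0.025447×2.15²/1.1 = 0.1069 years.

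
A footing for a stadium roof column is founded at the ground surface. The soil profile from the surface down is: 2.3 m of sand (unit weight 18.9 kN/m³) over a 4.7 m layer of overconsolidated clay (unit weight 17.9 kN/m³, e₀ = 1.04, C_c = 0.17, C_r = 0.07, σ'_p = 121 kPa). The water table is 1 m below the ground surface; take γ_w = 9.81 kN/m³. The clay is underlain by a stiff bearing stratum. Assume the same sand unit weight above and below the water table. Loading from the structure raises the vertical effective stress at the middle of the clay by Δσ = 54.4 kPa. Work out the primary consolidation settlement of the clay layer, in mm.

Mid-depth of clay below the ground surface: z = 2.3 + 4.7/2 = 4.65 m.
Total vertical stress at mid-clay: σ_v = 18.9×2.3 + 17.9×2.35 = 85.535 kPa.
Pore pressure: u = 9.81×(4.65 − 1) = 35.806 kPa.
Initial effective stress: σ'_0 = σ_v − u = 85.535 − 35.806 = 49.729 kPa.
Final effective stress: σ'_f = 49.729 + 54.4 = 104.13 kPa.
σ'_f = 104.13 ≤ σ'_p = 121 kPa, so the clay remains overconsolidated and only the recompression index applies:
S_c = C_r·H/(1+e₀)·log₁₀(σ'_f/σ'_0) = 0.07×4.7/2.04×log₁₀(104.13/49.729)
    = 0.16127 × 0.32097 = 0.05176 m

S_c ≈ 51.8 mm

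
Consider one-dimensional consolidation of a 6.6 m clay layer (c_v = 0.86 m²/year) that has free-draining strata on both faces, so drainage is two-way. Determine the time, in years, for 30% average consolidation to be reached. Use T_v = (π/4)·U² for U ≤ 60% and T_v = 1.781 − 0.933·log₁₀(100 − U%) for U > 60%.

t ≈ 0.895 years

Drainage path length: H_d = H/2 = 3.3 m (double drainage).
U ≤ 60%: T_v = (π/4)·U² = (π/4)×0.3² = 0.070686.
t = T_v·H_d²/c_v = 0.070686×3.3²/0.86 = 0.8951 years.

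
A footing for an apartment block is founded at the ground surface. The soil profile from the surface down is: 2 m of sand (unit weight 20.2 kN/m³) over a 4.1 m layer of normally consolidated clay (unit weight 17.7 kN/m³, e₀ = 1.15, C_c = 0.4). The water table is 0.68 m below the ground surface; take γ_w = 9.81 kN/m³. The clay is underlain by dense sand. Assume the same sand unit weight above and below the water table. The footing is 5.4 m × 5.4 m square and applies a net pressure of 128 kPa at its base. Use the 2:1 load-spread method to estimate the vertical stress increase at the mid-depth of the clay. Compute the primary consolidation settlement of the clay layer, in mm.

Mid-depth of clay below the ground surface: z = 2 + 4.1/2 = 4.05 m.
Total vertical stress at mid-clay: σ_v = 20.2×2 + 17.7×2.05 = 76.685 kPa.
Pore pressure: u = 9.81×(4.05 − 0.68) = 33.06 kPa.
Initial effective stress: σ'_0 = σ_v − u = 76.685 − 33.06 = 43.625 kPa.
Stress increase at mid-clay by the 2:1 spreading method:
Δσ = qBL/((B+z)(L+z)) = 128×5.4×5.4/((5.4+4.05)(5.4+4.05)) = 41.796 kPa
Final effective stress: σ'_f = σ'_0 + Δσ = 43.625 + 41.796 = 85.421 kPa.
Normally consolidated clay, so the full stress increment lies on the virgin compression line:
S_c = C_c·H/(1+e₀)·log₁₀(σ'_f/σ'_0) = 0.4×4.1/(1+1.15)×log₁₀(85.421/43.625)
    = 0.76279 × 0.29183 = 0.2226 m

S_c ≈ 223 mm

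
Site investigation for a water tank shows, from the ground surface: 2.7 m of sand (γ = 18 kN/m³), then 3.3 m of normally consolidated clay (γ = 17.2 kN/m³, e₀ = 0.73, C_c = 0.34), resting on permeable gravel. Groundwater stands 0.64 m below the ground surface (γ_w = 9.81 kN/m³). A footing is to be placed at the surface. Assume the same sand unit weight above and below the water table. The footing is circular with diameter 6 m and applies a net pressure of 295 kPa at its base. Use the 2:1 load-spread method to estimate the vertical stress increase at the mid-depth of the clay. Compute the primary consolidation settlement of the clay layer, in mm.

S_c ≈ 348 mm

Mid-depth of clay below the ground surface: z = 2.7 + 3.3/2 = 4.35 m.
Total vertical stress at mid-clay: σ_v = 18×2.7 + 17.2×1.65 = 76.98 kPa.
Pore pressure: u = 9.81×(4.35 − 0.64) = 36.395 kPa.
Initial effective stress: σ'_0 = σ_v − u = 76.98 − 36.395 = 40.585 kPa.
Stress increase at mid-clay by the 2:1 spreading method:
Δσ ≈ qD²/(D+z)² = 295×6²/(6+4.35)² = 99.139 kPa
Final effective stress: σ'_f = σ'_0 + Δσ = 40.585 + 99.139 = 139.72 kPa.
Normally consolidated clay, so the full stress increment lies on the virgin compression line:
S_c = C_c·H/(1+e₀)·log₁₀(σ'_f/σ'_0) = 0.34×3.3/(1+0.73)×log₁₀(139.72/40.585)
    = 0.64855 × 0.53689 = 0.3482 m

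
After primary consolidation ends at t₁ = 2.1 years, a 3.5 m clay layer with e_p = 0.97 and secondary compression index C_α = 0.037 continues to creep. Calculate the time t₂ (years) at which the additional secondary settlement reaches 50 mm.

t₂ ≈ 12.1 years

S_s = C_α·H/(1+e_p)·log₁₀(t₂/t₁) ⇒ log₁₀(t₂/t₁) = S_s·(1+e_p)/(C_α·H).
log₁₀(t₂/t₁) = 0.05 × (1+0.97) / (0.037×3.5) = 0.7606
t₂ = t₁ × 10^0.7606 = 2.1 × 5.763 = 12.1 years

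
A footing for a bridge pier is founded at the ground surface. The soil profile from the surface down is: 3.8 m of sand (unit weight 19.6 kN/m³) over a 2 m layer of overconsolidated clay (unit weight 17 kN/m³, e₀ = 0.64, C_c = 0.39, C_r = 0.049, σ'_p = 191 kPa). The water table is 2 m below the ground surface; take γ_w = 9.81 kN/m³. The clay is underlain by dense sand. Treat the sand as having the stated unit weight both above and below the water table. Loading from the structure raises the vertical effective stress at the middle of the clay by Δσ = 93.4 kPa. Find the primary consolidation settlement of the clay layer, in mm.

Mid-depth of clay below the ground surface: z = 3.8 + 2/2 = 4.8 m.
Total vertical stress at mid-clay: σ_v = 19.6×3.8 + 17×1 = 91.48 kPa.
Pore pressure: u = 9.81×(4.8 − 2) = 27.468 kPa.
Initial effective stress: σ'_0 = σ_v − u = 91.48 − 27.468 = 64.012 kPa.
Final effective stress: σ'_f = 64.012 + 93.4 = 157.41 kPa.
σ'_f = 157.41 ≤ σ'_p = 191 kPa, so the clay remains overconsolidated and only the recompression index applies:
S_c = C_r·H/(1+e₀)·log₁₀(σ'_f/σ'_0) = 0.049×2/1.64×log₁₀(157.41/64.012)
    = 0.059756 × 0.39077 = 0.02335 m

S_c ≈ 23.4 mm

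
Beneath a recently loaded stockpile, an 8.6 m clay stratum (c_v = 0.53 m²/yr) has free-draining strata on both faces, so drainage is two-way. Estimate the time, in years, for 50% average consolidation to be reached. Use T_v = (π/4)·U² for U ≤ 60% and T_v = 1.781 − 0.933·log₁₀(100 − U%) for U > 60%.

t ≈ 6.85 years

Drainage path length: H_d = H/2 = 4.3 m (double drainage).
U ≤ 60%: T_v = (π/4)·U² = (π/4)×0.5² = 0.19635.
t = T_v·H_d²/c_v = 0.19635×4.3²/0.53 = 6.85 years.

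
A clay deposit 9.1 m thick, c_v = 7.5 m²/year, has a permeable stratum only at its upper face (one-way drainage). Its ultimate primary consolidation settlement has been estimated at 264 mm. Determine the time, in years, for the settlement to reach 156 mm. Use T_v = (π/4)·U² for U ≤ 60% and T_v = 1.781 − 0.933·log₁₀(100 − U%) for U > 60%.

t ≈ 3.03 years

Drainage path length: H_d = H = 9.1 m (single drainage).
U = S(t)/S_ult = 156/264 = 0.5909.
U ≤ 60%: T_v = (π/4)·U² = (π/4)×0.59091² = 0.27424.
t = T_v·H_d²/c_v = 0.27424×9.1²/7.5 = 3.028 years.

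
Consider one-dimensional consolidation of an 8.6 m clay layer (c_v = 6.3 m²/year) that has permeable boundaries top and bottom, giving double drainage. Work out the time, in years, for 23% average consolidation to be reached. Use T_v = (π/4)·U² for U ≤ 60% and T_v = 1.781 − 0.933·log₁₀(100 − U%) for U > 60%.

t ≈ 0.122 years

Drainage path length: H_d = H/2 = 4.3 m (double drainage).
U ≤ 60%: T_v = (π/4)·U² = (π/4)×0.23² = 0.041548.
t = T_v·H_d²/c_v = 0.041548×4.3²/6.3 = 0.1219 years.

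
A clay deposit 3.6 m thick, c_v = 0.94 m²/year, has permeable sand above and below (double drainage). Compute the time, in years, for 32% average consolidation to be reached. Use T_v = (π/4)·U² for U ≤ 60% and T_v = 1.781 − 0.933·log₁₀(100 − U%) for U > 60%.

t ≈ 0.277 years

Drainage path length: H_d = H/2 = 1.8 m (double drainage).
U ≤ 60%: T_v = (π/4)·U² = (π/4)×0.32² = 0.080425.
t = T_v·H_d²/c_v = 0.080425×1.8²/0.94 = 0.2772 years.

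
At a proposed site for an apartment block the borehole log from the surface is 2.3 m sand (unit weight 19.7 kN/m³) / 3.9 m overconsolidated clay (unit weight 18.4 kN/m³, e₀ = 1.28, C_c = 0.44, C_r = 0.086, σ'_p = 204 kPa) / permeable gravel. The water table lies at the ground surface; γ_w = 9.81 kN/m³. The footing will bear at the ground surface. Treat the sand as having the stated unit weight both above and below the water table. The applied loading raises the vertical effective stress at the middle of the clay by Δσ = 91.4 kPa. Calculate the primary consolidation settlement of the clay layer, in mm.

S_c ≈ 76.5 mm

Mid-depth of clay below the ground surface: z = 2.3 + 3.9/2 = 4.25 m.
Total vertical stress at mid-clay: σ_v = 19.7×2.3 + 18.4×1.95 = 81.19 kPa.
Pore pressure: u = 9.81×(4.25 − 0) = 41.693 kPa.
Initial effective stress: σ'_0 = σ_v − u = 81.19 − 41.693 = 39.497 kPa.
Final effective stress: σ'_f = 39.497 + 91.4 = 130.9 kPa.
σ'_f = 130.9 ≤ σ'_p = 204 kPa, so the clay remains overconsolidated and only the recompression index applies:
S_c = C_r·H/(1+e₀)·log₁₀(σ'_f/σ'_0) = 0.086×3.9/2.28×log₁₀(130.9/39.497)
    = 0.1471 × 0.52038 = 0.07655 m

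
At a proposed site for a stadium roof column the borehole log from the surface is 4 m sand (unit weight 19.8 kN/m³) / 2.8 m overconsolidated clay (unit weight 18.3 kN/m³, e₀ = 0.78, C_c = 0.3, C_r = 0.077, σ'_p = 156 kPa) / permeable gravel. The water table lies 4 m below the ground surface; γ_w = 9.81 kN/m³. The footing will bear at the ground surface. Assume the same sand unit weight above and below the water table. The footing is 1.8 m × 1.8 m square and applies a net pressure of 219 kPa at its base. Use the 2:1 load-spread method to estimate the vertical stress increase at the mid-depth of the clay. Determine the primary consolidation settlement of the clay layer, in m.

Mid-depth of clay below the ground surface: z = 4 + 2.8/2 = 5.4 m.
Total vertical stress at mid-clay: σ_v = 19.8×4 + 18.3×1.4 = 104.82 kPa.
Pore pressure: u = 9.81×(5.4 − 4) = 13.734 kPa.
Initial effective stress: σ'_0 = σ_v − u = 104.82 − 13.734 = 91.086 kPa.
Stress increase at mid-clay by the 2:1 spreading method:
Δσ = qBL/((B+z)(L+z)) = 219×1.8×1.8/((1.8+5.4)(1.8+5.4)) = 13.687 kPa
Final effective stress: σ'_f = 91.086 + 13.687 = 104.77 kPa.
σ'_f = 104.77 ≤ σ'_p = 156 kPa, so the clay remains overconsolidated and only the recompression index applies:
S_c = C_r·H/(1+e₀)·log₁₀(σ'_f/σ'_0) = 0.077×2.8/1.78×log₁₀(104.77/91.086)
    = 0.12112 × 0.060785 = 0.007362 m

S_c ≈ 0.00736 m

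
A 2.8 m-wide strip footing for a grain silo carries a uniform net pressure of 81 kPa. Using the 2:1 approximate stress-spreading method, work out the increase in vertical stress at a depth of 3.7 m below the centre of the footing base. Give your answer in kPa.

Δσ_z ≈ 34.9 kPa

By the 2:1 method the load spreads at 1 horizontal : 2 vertical, so at depth z the loaded area has grown by z in each plan dimension:
Δσ = qB/(B+z) = 81×2.8/(2.8+3.7) = 34.892 kPa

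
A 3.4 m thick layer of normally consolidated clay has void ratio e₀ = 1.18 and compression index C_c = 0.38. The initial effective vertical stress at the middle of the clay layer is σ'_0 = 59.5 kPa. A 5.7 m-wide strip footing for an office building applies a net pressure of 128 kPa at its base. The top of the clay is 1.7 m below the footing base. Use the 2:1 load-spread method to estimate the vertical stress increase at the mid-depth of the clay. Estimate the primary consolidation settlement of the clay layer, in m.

Mid-depth of clay below the footing base: z = 1.7 + 3.4/2 = 3.4 m.
Stress increase at mid-clay by the 2:1 spreading method:
Δσ = qB/(B+z) = 128×5.7/(5.7+3.4) = 80.176 kPa
Final effective stress: σ'_f = σ'_0 + Δσ = 59.5 + 80.176 = 139.68 kPa.
Normally consolidated clay, so the full stress increment lies on the virgin compression line:
S_c = C_c·H/(1+e₀)·log₁₀(σ'_f/σ'_0) = 0.38×3.4/(1+1.18)×log₁₀(139.68/59.5)
    = 0.59266 × 0.37062 = 0.2197 m

S_c ≈ 0.22 m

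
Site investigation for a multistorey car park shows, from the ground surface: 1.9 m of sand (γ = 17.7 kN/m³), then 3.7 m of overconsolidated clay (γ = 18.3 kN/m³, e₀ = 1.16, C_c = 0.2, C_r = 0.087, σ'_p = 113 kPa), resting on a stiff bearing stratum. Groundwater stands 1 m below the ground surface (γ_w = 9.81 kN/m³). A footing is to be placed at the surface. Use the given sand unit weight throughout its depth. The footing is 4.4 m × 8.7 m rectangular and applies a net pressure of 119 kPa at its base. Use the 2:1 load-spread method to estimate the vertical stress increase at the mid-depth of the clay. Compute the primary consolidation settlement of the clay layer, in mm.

S_c ≈ 48.3 mm

Mid-depth of clay below the ground surface: z = 1.9 + 3.7/2 = 3.75 m.
Total vertical stress at mid-clay: σ_v = 17.7×1.9 + 18.3×1.85 = 67.485 kPa.
Pore pressure: u = 9.81×(3.75 − 1) = 26.978 kPa.
Initial effective stress: σ'_0 = σ_v − u = 67.485 − 26.978 = 40.507 kPa.
Stress increase at mid-clay by the 2:1 spreading method:
Δσ = qBL/((B+z)(L+z)) = 119×4.4×8.7/((4.4+3.75)(8.7+3.75)) = 44.894 kPa
Final effective stress: σ'_f = 40.507 + 44.894 = 85.401 kPa.
σ'_f = 85.401 ≤ σ'_p = 113 kPa, so the clay remains overconsolidated and only the recompression index applies:
S_c = C_r·H/(1+e₀)·log₁₀(σ'_f/σ'_0) = 0.087×3.7/2.16×log₁₀(85.401/40.507)
    = 0.14903 × 0.32393 = 0.04828 m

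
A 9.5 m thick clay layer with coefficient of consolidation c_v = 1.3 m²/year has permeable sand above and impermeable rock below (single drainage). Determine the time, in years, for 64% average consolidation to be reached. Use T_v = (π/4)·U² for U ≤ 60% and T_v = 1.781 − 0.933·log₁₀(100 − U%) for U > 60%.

t ≈ 22.8 years

Drainage path length: H_d = H = 9.5 m (single drainage).
U > 60%: T_v = 1.781 − 0.933·log₁₀(100 − 64) = 0.32897.
t = T_v·H_d²/c_v = 0.32897×9.5²/1.3 = 22.84 years.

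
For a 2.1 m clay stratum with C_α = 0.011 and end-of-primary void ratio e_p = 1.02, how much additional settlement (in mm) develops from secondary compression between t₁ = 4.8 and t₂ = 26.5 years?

Secondary compression: S_s = C_α·H/(1+e_p)·log₁₀(t₂/t₁)
S_s = 0.011×2.1/(1+1.02)×log₁₀(26.5/4.8)
    = 0.01144 × 0.742 = 0.008485 m

S_s ≈ 8.49 mm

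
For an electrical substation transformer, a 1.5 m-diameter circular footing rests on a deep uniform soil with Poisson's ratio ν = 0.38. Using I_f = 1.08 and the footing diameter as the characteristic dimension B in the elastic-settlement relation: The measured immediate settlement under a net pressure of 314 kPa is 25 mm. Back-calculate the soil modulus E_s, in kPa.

E_s ≈ 17400 kPa

S_e = q·B·(1−ν²)/E_s · I_f  ⇒  E_s = q·B·(1−ν²)·I_f / S_e.
E_s = 314 × 1.5 × 0.8556 × 1.08 / 0.025 = 17410 kPa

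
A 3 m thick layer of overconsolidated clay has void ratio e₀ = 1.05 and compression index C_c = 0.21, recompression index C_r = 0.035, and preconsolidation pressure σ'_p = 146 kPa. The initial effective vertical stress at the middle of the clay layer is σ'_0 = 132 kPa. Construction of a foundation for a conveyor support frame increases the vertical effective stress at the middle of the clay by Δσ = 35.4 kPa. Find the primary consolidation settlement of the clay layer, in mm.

Final effective stress: σ'_f = 132 + 35.4 = 167.4 kPa.
σ'_f = 167.4 > σ'_p = 146 kPa, so the stress path crosses the preconsolidation pressure — recompression up to σ'_p, then virgin compression beyond:
S_c = H/(1+e₀)·[C_r·log₁₀(σ'_p/σ'_0) + C_c·log₁₀(σ'_f/σ'_p)]
    = 3/2.05 × [0.035×log₁₀(146/132) + 0.21×log₁₀(167.4/146)]
    = 1.4634 × [0.0015323 + 0.012475] = 0.0205 m

S_c ≈ 20.5 mm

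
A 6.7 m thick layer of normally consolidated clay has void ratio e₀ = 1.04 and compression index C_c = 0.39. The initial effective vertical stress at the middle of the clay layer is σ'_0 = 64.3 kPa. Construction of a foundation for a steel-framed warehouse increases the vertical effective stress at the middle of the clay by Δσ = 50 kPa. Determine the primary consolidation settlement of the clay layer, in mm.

Final effective stress: σ'_f = σ'_0 + Δσ = 64.3 + 50 = 114.3 kPa.
Normally consolidated clay, so the full stress increment lies on the virgin compression line:
S_c = C_c·H/(1+e₀)·log₁₀(σ'_f/σ'_0) = 0.39×6.7/(1+1.04)×log₁₀(114.3/64.3)
    = 1.2809 × 0.24984 = 0.32 m

S_c ≈ 320 mm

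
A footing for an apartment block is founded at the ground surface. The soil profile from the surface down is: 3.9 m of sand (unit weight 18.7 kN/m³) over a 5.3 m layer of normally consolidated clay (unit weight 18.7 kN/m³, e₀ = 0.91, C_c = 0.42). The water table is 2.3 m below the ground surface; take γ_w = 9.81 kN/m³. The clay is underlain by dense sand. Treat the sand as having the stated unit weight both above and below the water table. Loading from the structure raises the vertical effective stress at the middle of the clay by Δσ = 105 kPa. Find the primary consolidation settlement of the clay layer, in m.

Mid-depth of clay below the ground surface: z = 3.9 + 5.3/2 = 6.55 m.
Total vertical stress at mid-clay: σ_v = 18.7×3.9 + 18.7×2.65 = 122.48 kPa.
Pore pressure: u = 9.81×(6.55 − 2.3) = 41.693 kPa.
Initial effective stress: σ'_0 = σ_v − u = 122.48 − 41.693 = 80.787 kPa.
Final effective stress: σ'_f = σ'_0 + Δσ = 80.787 + 105 = 185.79 kPa.
Normally consolidated clay, so the full stress increment lies on the virgin compression line:
S_c = C_c·H/(1+e₀)·log₁₀(σ'_f/σ'_0) = 0.42×5.3/(1+0.91)×log₁₀(185.79/80.787)
    = 1.1654 × 0.36168 = 0.4215 m

S_c ≈ 0.422 m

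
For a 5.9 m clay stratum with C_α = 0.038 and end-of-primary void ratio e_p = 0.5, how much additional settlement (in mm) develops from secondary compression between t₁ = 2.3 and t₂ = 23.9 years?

Secondary compression: S_s = C_α·H/(1+e_p)·log₁₀(t₂/t₁)
S_s = 0.038×5.9/(1+0.5)×log₁₀(23.9/2.3)
    = 0.1495 × 1.017 = 0.152 m

S_s ≈ 152 mm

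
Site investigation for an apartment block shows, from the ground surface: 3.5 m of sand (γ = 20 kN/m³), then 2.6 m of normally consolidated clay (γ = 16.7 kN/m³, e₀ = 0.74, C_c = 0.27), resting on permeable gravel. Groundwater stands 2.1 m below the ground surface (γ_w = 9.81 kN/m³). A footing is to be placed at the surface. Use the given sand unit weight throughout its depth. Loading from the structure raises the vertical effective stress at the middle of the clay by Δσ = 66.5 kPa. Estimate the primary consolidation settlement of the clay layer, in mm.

S_c ≈ 123 mm

Mid-depth of clay below the ground surface: z = 3.5 + 2.6/2 = 4.8 m.
Total vertical stress at mid-clay: σ_v = 20×3.5 + 16.7×1.3 = 91.71 kPa.
Pore pressure: u = 9.81×(4.8 − 2.1) = 26.487 kPa.
Initial effective stress: σ'_0 = σ_v − u = 91.71 − 26.487 = 65.223 kPa.
Final effective stress: σ'_f = σ'_0 + Δσ = 65.223 + 66.5 = 131.72 kPa.
Normally consolidated clay, so the full stress increment lies on the virgin compression line:
S_c = C_c·H/(1+e₀)·log₁₀(σ'_f/σ'_0) = 0.27×2.6/(1+0.74)×log₁₀(131.72/65.223)
    = 0.40345 × 0.30525 = 0.1232 m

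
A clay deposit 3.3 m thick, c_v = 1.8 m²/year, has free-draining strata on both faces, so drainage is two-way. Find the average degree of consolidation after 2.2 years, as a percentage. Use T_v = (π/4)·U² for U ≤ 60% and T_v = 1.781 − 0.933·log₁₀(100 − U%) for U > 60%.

U ≈ 97.8 %

Drainage path length: H_d = H/2 = 1.65 m (double drainage).
T_v = c_v·t/H_d² = 1.8×2.2/1.65² = 1.4545.
T_v = 1.4545 corresponds to the U > 60% branch:
U = 1 − 10^((1.781 − T_v)/0.933)/100 = 0.9776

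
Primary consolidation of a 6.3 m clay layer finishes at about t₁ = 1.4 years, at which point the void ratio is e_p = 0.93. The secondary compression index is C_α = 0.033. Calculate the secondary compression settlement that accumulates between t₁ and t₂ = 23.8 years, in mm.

Secondary compression: S_s = C_α·H/(1+e_p)·log₁₀(t₂/t₁)
S_s = 0.033×6.3/(1+0.93)×log₁₀(23.8/1.4)
    = 0.1077 × 1.23 = 0.1325 m

S_s ≈ 133 mm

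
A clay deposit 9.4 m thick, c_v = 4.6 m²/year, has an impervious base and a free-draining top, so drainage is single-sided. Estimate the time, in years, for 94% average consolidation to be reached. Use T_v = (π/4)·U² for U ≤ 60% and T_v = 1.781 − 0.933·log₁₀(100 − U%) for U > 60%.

t ≈ 20.3 years

Drainage path length: H_d = H = 9.4 m (single drainage).
U > 60%: T_v = 1.781 − 0.933·log₁₀(100 − 94) = 1.055.
t = T_v·H_d²/c_v = 1.055×9.4²/4.6 = 20.27 years.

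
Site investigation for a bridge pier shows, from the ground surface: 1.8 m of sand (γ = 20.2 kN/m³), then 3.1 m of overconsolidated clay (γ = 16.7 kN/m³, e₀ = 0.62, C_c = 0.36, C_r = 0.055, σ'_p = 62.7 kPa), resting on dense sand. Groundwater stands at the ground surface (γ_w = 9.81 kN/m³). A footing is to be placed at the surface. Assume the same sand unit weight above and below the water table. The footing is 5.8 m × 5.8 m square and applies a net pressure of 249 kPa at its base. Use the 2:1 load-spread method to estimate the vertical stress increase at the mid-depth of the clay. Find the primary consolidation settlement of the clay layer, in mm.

S_c ≈ 251 mm

Mid-depth of clay below the ground surface: z = 1.8 + 3.1/2 = 3.35 m.
Total vertical stress at mid-clay: σ_v = 20.2×1.8 + 16.7×1.55 = 62.245 kPa.
Pore pressure: u = 9.81×(3.35 − 0) = 32.864 kPa.
Initial effective stress: σ'_0 = σ_v − u = 62.245 − 32.864 = 29.381 kPa.
Stress increase at mid-clay by the 2:1 spreading method:
Δσ = qBL/((B+z)(L+z)) = 249×5.8×5.8/((5.8+3.35)(5.8+3.35)) = 100.05 kPa
Final effective stress: σ'_f = 29.381 + 100.05 = 129.43 kPa.
σ'_f = 129.43 > σ'_p = 62.7 kPa, so the stress path crosses the preconsolidation pressure — recompression up to σ'_p, then virgin compression beyond:
S_c = H/(1+e₀)·[C_r·log₁₀(σ'_p/σ'_0) + C_c·log₁₀(σ'_f/σ'_p)]
    = 3.1/1.62 × [0.055×log₁₀(62.7/29.381) + 0.36×log₁₀(129.43/62.7)]
    = 1.9136 × [0.018106 + 0.11332] = 0.2515 m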